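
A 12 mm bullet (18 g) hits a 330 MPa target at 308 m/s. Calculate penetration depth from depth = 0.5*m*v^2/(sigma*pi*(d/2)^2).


A = pi*(d/2)^2 = pi*(12/2)^2 = 113.097 mm^2
E = 0.5*m*v^2 = 0.5*0.018*308^2 = 853.776 J
depth = E/(sigma*A) = 853.776 J / (330 MPa * 113.097 mm^2) = 853.776/(330 * 113.097) m = 0.0228759 m ≈ 22.88 mm

22.88 mm


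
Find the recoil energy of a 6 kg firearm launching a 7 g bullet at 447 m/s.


v_r = m_p*v_p/m_gun = 0.007*447/6 = 0.5215 m/s, E_r = 0.5*m_gun*v_r^2 = 0.5*6*0.5215^2 = 0.8159 J

0.8159 J


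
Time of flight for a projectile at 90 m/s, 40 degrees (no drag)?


T = 2*v0*sin(theta)/g = 2*90*sin(40°)/9.81 = 11.79 s

11.79 s


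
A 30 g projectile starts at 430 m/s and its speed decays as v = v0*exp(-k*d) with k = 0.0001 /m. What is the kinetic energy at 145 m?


v = v0*exp(-k*d) = 430*exp(-0.0001*145) = 423.81 m/s
E = 0.5*m*v^2 = 0.5*0.03*423.81^2 = 2694 J

2694 J


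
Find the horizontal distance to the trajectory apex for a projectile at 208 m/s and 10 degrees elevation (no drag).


R = v0^2*sin(2*theta)/g = 208^2*sin(2*10°)/9.81 = 1508.38 m
apex_dist = R/2 = 1508.38/2 = 754.2 m

754.2 m


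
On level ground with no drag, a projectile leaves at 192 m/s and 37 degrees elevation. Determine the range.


R = v0^2 * sin(2*theta) / g = 192^2 * sin(2*37°) / 9.81 = 3612 m

3612 m


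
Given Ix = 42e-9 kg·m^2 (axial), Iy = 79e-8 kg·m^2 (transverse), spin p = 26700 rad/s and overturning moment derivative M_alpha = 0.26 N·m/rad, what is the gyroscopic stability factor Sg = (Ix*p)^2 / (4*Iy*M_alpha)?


Sg = Ix^2 * p^2 / (4 * Iy * M_alpha) = (42e-9)^2 * 26700^2 / (4 * 79e-8 * 0.26) = 1.531

1.531


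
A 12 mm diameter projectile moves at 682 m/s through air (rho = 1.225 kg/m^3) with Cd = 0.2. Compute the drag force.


A = pi*(d/2)^2 = pi*(12/2000)^2 = 1.13097e-04 m^2
Fd = 0.5*Cd*rho*A*v^2 = 0.5*0.2*1.225*1.13097e-04*682^2 = 6.444 N

6.444 N


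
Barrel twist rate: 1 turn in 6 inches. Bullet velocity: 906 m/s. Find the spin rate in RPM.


twist_m = 6*0.0254 = 0.1524 m
spin = v/twist = 906/0.1524 = 5944.882 rev/s
RPM = spin*60 = 5944.882*60 ≈ 356693 RPM

356693 RPM


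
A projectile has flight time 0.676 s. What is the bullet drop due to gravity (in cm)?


drop = 0.5*g*t^2 = 0.5*9.81*0.676^2 = 2.24147 m ≈ 224.1 cm

224.1 cm


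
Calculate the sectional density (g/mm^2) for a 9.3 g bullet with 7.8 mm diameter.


SD = m/d^2 = 9.3/7.8^2 = 0.1529 g/mm^2

0.1529 g/mm^2


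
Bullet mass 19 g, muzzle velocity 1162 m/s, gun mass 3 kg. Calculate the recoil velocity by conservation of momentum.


v_recoil = m_p * v_p / m_gun = 0.019 * 1162 / 3 = 7.359 m/s

7.359 m/s


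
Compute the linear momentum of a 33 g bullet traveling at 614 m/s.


p = m*v = 0.033*614 = 20.26 kg·m/s

20.26 kg·m/s


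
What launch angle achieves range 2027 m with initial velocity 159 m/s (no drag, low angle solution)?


sin(2*theta) = R*g/v0^2 = 2027*9.81/159^2 = 0.786554, theta = arcsin(0.786554)/2 = 25.93°

25.93 degrees


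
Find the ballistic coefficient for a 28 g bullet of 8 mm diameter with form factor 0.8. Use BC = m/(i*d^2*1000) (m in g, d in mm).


BC = m/(i*d^2*1000) = 28/(0.8 * 8^2 * 1000) = 0.0005469

0.0005469


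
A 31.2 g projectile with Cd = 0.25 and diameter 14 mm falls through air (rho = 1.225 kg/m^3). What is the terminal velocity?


A = pi*(d/2)^2 = pi*(14/2000)^2 = 1.53938e-04 m^2
vt = sqrt(2mg/(Cd*rho*A)) = sqrt(2*0.0312*9.81/(0.25 * 1.225 * 1.53938e-04)) = 114 m/s

114 m/s


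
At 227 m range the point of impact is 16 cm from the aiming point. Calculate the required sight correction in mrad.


1 mrad subtends 1 cm per 10 m of range, so adj = error_cm / (dist_m / 10) = 16 / (227/10) = 0.7048 mrad

0.7048 mrad


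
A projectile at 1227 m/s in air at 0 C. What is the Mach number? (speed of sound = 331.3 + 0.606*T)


a = 331.3 + 0.606*(0) = 331.3 m/s
M = v/a = 1227/331.3 = 3.704

3.704


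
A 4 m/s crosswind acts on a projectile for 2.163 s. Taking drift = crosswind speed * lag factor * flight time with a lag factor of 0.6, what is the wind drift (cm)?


drift = v_wind * lag * t = 4 * 0.6 * 2.163 = 5.1912 m ≈ 519.1 cm

519.1 cm


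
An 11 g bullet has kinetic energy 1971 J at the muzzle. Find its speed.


v = sqrt(2*E/m) = sqrt(2*1971/0.011) = 598.6 m/s

598.6 m/s


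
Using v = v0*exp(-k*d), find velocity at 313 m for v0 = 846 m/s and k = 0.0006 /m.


v = v0*exp(-k*d) = 846*exp(-0.0006*313) = 701.1 m/s

701.1 m/s


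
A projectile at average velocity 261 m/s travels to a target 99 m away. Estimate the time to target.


t = d/v = 99/261 = 0.3793 s

0.3793 s


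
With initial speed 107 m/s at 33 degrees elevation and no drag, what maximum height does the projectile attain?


H = (v0*sin(theta))^2 / (2g) = (107*sin(33°))^2 / (2*9.81) = 173.1 m

173.1 m


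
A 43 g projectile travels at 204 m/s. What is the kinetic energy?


E = 0.5*m*v^2 = 0.5*0.043*204^2 = 894.7 J

894.7 J


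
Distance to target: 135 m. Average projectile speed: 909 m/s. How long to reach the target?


t = d/v = 135/909 = 0.1485 s

0.1485 s


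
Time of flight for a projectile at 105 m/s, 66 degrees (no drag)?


T = 2*v0*sin(theta)/g = 2*105*sin(66°)/9.81 = 19.56 s

19.56 s


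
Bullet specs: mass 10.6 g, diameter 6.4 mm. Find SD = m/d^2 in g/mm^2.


SD = m/d^2 = 10.6/6.4^2 = 0.2588 g/mm^2

0.2588 g/mm^2


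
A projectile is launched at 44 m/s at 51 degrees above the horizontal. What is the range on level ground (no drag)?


R = v0^2 * sin(2*theta) / g = 44^2 * sin(2*51°) / 9.81 = 193 m

193 m


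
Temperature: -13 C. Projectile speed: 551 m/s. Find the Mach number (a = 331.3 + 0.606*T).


a = 331.3 + 0.606*(-13) = 323.422 m/s
M = v/a = 551/323.422 = 1.704

1.704


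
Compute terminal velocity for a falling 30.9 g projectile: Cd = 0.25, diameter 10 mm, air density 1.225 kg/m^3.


A = pi*(d/2)^2 = pi*(10/2000)^2 = 7.85398e-05 m^2
vt = sqrt(2mg/(Cd*rho*A)) = sqrt(2*0.0309*9.81/(0.25 * 1.225 * 7.85398e-05)) = 158.8 m/s

158.8 m/s


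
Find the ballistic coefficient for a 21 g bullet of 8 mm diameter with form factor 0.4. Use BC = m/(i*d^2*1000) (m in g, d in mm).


BC = m/(i*d^2*1000) = 21/(0.4 * 8^2 * 1000) = 0.0008203

0.0008203


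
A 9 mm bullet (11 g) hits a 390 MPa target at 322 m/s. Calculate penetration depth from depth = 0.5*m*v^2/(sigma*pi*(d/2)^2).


A = pi*(d/2)^2 = pi*(9/2)^2 = 63.6173 mm^2
E = 0.5*m*v^2 = 0.5*0.011*322^2 = 570.262 J
depth = E/(sigma*A) = 570.262 J / (390 MPa * 63.6173 mm^2) = 570.262/(390 * 63.6173) m = 0.0229845 m ≈ 22.98 mm

22.98 mm


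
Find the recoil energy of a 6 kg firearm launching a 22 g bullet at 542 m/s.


v_r = m_p*v_p/m_gun = 0.022*542/6 = 1.98733 m/s, E_r = 0.5*m_gun*v_r^2 = 0.5*6*1.98733^2 = 11.85 J

11.85 J


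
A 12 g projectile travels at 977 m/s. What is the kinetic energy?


E = 0.5*m*v^2 = 0.5*0.012*977^2 = 5727 J

5727 J


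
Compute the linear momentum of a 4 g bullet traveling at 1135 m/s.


p = m*v = 0.004*1135 = 4.54 kg·m/s

4.54 kg·m/s


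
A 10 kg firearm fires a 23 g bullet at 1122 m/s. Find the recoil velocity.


v_recoil = m_p * v_p / m_gun = 0.023 * 1122 / 10 = 2.581 m/s

2.581 m/s


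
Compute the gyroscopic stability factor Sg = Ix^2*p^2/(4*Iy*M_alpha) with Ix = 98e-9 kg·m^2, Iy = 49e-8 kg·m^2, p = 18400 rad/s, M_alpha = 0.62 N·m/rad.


Sg = Ix^2 * p^2 / (4 * Iy * M_alpha) = (98e-9)^2 * 18400^2 / (4 * 49e-8 * 0.62) = 2.676

2.676


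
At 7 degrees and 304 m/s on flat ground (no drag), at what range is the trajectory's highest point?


R = v0^2*sin(2*theta)/g = 304^2*sin(2*7°)/9.81 = 2279.05 m
apex_dist = R/2 = 2279.05/2 = 1140 m

1140 m


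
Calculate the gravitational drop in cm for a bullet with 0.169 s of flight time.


drop = 0.5*g*t^2 = 0.5*9.81*0.169^2 = 0.140092 m ≈ 14.01 cm

14.01 cm


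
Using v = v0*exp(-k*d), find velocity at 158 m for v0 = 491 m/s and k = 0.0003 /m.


v = v0*exp(-k*d) = 491*exp(-0.0003*158) = 468.3 m/s

468.3 m/s


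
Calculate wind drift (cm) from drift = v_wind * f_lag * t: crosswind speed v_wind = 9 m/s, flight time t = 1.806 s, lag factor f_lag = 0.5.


drift = v_wind * lag * t = 9 * 0.5 * 1.806 = 8.127 m ≈ 812.7 cm

812.7 cm


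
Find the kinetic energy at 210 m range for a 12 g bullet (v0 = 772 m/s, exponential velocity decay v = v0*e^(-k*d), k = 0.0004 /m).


v = v0*exp(-k*d) = 772*exp(-0.0004*210) = 709.801 m/s
E = 0.5*m*v^2 = 0.5*0.012*709.801^2 = 3023 J

3023 J


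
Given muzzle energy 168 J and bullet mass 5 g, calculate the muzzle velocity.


v = sqrt(2*E/m) = sqrt(2*168/0.005) = 259.2 m/s

259.2 m/s


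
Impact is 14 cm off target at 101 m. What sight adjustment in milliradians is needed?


1 mrad subtends 1 cm per 10 m of range, so adj = error_cm / (dist_m / 10) = 14 / (101/10) = 1.386 mrad

1.386 mrad


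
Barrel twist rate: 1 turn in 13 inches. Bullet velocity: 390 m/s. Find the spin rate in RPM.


twist_m = 13*0.0254 = 0.3302 m
spin = v/twist = 390/0.3302 = 1181.102 rev/s
RPM = spin*60 = 1181.102*60 ≈ 70866 RPM

70866 RPM


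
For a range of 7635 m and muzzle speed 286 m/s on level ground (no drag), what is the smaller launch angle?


sin(2*theta) = R*g/v0^2 = 7635*9.81/286^2 = 0.915685, theta = arcsin(0.915685)/2 = 33.15°

33.15 degrees


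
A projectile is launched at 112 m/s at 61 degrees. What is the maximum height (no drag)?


H = (v0*sin(theta))^2 / (2g) = (112*sin(61°))^2 / (2*9.81) = 489.1 m

489.1 m


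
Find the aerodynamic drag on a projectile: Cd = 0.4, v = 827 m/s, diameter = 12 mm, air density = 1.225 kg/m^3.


A = pi*(d/2)^2 = pi*(12/2000)^2 = 1.13097e-04 m^2
Fd = 0.5*Cd*rho*A*v^2 = 0.5*0.4*1.225*1.13097e-04*827^2 = 18.95 N

18.95 N


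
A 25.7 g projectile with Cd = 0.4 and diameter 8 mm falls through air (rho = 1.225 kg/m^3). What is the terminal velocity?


A = pi*(d/2)^2 = pi*(8/2000)^2 = 5.02655e-05 m^2
vt = sqrt(2mg/(Cd*rho*A)) = sqrt(2*0.0257*9.81/(0.4 * 1.225 * 5.02655e-05)) = 143.1 m/s

143.1 m/s


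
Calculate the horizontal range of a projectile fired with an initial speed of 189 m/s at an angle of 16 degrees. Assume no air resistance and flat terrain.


R = v0^2 * sin(2*theta) / g = 189^2 * sin(2*16°) / 9.81 = 1930 m

1930 m


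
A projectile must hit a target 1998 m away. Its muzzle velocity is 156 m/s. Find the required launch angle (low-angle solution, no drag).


sin(2*theta) = R*g/v0^2 = 1998*9.81/156^2 = 0.805407, theta = arcsin(0.805407)/2 = 26.82°

26.82 degrees


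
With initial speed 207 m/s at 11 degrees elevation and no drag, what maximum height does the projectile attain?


H = (v0*sin(theta))^2 / (2g) = (207*sin(11°))^2 / (2*9.81) = 79.51 m

79.51 m


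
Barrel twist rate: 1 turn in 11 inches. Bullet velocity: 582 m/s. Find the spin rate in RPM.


twist_m = 11*0.0254 = 0.2794 m
spin = v/twist = 582/0.2794 = 2083.035 rev/s
RPM = spin*60 = 2083.035*60 ≈ 124982 RPM

124982 RPM


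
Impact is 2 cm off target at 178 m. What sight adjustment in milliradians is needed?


1 mrad subtends 1 cm per 10 m of range, so adj = error_cm / (dist_m / 10) = 2 / (178/10) = 0.1124 mrad

0.1124 mrad


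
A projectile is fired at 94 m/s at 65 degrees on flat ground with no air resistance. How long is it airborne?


T = 2*v0*sin(theta)/g = 2*94*sin(65°)/9.81 = 17.37 s

17.37 s


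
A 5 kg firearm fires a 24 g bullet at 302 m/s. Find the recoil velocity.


v_recoil = m_p * v_p / m_gun = 0.024 * 302 / 5 = 1.45 m/s

1.45 m/s


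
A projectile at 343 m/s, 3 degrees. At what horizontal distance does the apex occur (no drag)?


R = v0^2*sin(2*theta)/g = 343^2*sin(2*3°)/9.81 = 1253.59 m
apex_dist = R/2 = 1253.59/2 = 626.8 m

626.8 m


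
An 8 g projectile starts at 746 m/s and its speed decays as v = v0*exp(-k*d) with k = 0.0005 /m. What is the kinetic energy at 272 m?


v = v0*exp(-k*d) = 746*exp(-0.0005*272) = 651.141 m/s
E = 0.5*m*v^2 = 0.5*0.008*651.141^2 = 1696 J

1696 J


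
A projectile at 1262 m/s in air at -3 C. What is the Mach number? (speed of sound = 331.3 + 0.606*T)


a = 331.3 + 0.606*(-3) = 329.482 m/s
M = v/a = 1262/329.482 = 3.83

3.83


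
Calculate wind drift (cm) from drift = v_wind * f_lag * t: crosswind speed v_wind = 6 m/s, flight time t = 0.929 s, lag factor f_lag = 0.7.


drift = v_wind * lag * t = 6 * 0.7 * 0.929 = 3.9018 m ≈ 390.2 cm

390.2 cm


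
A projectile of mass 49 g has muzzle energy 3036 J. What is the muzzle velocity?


v = sqrt(2*E/m) = sqrt(2*3036/0.049) = 352 m/s

352 m/s


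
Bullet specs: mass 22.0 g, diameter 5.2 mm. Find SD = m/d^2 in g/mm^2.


SD = m/d^2 = 22.0/5.2^2 = 0.8136 g/mm^2

0.8136 g/mm^2


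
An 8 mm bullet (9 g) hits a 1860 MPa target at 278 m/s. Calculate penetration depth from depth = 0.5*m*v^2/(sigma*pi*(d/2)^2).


A = pi*(d/2)^2 = pi*(8/2)^2 = 50.2655 mm^2
E = 0.5*m*v^2 = 0.5*0.009*278^2 = 347.778 J
depth = E/(sigma*A) = 347.778 J / (1860 MPa * 50.2655 mm^2) = 347.778/(1860 * 50.2655) m = 0.0037198 m ≈ 3.72 mm

3.72 mm


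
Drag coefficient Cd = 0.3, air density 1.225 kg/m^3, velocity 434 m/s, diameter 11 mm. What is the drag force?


A = pi*(d/2)^2 = pi*(11/2000)^2 = 9.50332e-05 m^2
Fd = 0.5*Cd*rho*A*v^2 = 0.5*0.3*1.225*9.50332e-05*434^2 = 3.289 N

3.289 N


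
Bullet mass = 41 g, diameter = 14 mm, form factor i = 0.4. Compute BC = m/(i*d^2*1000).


BC = m/(i*d^2*1000) = 41/(0.4 * 14^2 * 1000) = 0.000523

0.000523


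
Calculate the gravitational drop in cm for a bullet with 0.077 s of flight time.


drop = 0.5*g*t^2 = 0.5*9.81*0.077^2 = 0.0290817 m ≈ 2.908 cm

2.908 cm


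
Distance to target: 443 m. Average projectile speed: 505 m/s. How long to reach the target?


t = d/v = 443/505 = 0.8772 s

0.8772 s


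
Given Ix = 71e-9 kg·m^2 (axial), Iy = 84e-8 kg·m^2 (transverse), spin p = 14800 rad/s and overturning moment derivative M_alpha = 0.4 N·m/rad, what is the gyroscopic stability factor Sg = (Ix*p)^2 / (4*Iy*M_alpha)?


Sg = Ix^2 * p^2 / (4 * Iy * M_alpha) = (71e-9)^2 * 14800^2 / (4 * 84e-8 * 0.4) = 0.8216

0.8216


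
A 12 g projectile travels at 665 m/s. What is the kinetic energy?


E = 0.5*m*v^2 = 0.5*0.012*665^2 = 2653 J

2653 J


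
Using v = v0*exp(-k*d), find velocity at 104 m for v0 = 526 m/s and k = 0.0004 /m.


v = v0*exp(-k*d) = 526*exp(-0.0004*104) = 504.6 m/s

504.6 m/s


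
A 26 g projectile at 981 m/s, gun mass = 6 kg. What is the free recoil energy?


v_r = m_p*v_p/m_gun = 0.026*981/6 = 4.251 m/s, E_r = 0.5*m_gun*v_r^2 = 0.5*6*4.251^2 = 54.21 J

54.21 J


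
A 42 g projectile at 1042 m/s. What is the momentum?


p = m*v = 0.042*1042 = 43.76 kg·m/s

43.76 kg·m/s


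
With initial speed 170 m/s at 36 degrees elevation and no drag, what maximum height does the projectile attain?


H = (v0*sin(theta))^2 / (2g) = (170*sin(36°))^2 / (2*9.81) = 508.9 m

508.9 m


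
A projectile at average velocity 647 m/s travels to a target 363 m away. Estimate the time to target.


t = d/v = 363/647 = 0.5611 s

0.5611 s


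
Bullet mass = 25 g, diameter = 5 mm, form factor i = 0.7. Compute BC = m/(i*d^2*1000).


BC = m/(i*d^2*1000) = 25/(0.7 * 5^2 * 1000) = 0.001429

0.001429


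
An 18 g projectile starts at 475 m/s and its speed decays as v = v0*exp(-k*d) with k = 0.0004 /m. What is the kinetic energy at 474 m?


v = v0*exp(-k*d) = 475*exp(-0.0004*474) = 392.963 m/s
E = 0.5*m*v^2 = 0.5*0.018*392.963^2 = 1390 J

1390 J


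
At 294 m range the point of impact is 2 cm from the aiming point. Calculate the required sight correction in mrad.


1 mrad subtends 1 cm per 10 m of range, so adj = error_cm / (dist_m / 10) = 2 / (294/10) = 0.06803 mrad

0.06803 mrad


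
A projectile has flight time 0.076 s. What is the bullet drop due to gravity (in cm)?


drop = 0.5*g*t^2 = 0.5*9.81*0.076^2 = 0.0283313 m ≈ 2.833 cm

2.833 cm


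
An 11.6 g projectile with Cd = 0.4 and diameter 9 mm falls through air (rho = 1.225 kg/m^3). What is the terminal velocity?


A = pi*(d/2)^2 = pi*(9/2000)^2 = 6.36173e-05 m^2
vt = sqrt(2mg/(Cd*rho*A)) = sqrt(2*0.0116*9.81/(0.4 * 1.225 * 6.36173e-05)) = 85.45 m/s

85.45 m/s


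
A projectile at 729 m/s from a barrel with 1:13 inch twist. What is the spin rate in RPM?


twist_m = 13*0.0254 = 0.3302 m
spin = v/twist = 729/0.3302 = 2207.753 rev/s
RPM = spin*60 = 2207.753*60 ≈ 132465 RPM

132465 RPM


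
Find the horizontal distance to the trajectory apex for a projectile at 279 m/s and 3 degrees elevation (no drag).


R = v0^2*sin(2*theta)/g = 279^2*sin(2*3°)/9.81 = 829.419 m
apex_dist = R/2 = 829.419/2 = 414.7 m

414.7 m


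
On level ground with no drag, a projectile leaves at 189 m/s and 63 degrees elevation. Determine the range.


R = v0^2 * sin(2*theta) / g = 189^2 * sin(2*63°) / 9.81 = 2946 m

2946 m


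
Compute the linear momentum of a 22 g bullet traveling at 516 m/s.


p = m*v = 0.022*516 = 11.35 kg·m/s

11.35 kg·m/s


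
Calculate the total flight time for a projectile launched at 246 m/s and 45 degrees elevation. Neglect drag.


T = 2*v0*sin(theta)/g = 2*246*sin(45°)/9.81 = 35.46 s

35.46 s


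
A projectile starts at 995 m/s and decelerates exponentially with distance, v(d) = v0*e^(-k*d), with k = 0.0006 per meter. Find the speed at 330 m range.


v = v0*exp(-k*d) = 995*exp(-0.0006*330) = 816.3 m/s

816.3 m/s


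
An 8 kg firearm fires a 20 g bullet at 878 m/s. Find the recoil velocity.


v_recoil = m_p * v_p / m_gun = 0.02 * 878 / 8 = 2.195 m/s

2.195 m/s


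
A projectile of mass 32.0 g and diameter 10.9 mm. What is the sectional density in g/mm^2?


SD = m/d^2 = 32.0/10.9^2 = 0.2693 g/mm^2

0.2693 g/mm^2


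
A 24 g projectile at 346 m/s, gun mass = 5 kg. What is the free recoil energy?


v_r = m_p*v_p/m_gun = 0.024*346/5 = 1.6608 m/s, E_r = 0.5*m_gun*v_r^2 = 0.5*5*1.6608^2 = 6.896 J

6.896 J


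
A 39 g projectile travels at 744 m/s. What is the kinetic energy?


E = 0.5*m*v^2 = 0.5*0.039*744^2 = 10794 J

10794 J


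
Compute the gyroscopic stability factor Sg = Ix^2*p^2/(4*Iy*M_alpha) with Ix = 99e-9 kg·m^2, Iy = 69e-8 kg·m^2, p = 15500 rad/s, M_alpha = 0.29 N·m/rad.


Sg = Ix^2 * p^2 / (4 * Iy * M_alpha) = (99e-9)^2 * 15500^2 / (4 * 69e-8 * 0.29) = 2.942

2.942


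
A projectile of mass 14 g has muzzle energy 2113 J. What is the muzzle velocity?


v = sqrt(2*E/m) = sqrt(2*2113/0.014) = 549.4 m/s

549.4 m/s


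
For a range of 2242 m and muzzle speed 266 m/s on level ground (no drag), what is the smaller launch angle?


sin(2*theta) = R*g/v0^2 = 2242*9.81/266^2 = 0.310843, theta = arcsin(0.310843)/2 = 9.055°

9.055 degrees


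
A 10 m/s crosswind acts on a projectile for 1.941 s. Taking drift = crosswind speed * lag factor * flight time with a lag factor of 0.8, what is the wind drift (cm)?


drift = v_wind * lag * t = 10 * 0.8 * 1.941 = 15.528 m ≈ 1553 cm

1553 cm


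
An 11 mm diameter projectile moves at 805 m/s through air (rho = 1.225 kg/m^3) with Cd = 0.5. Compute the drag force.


A = pi*(d/2)^2 = pi*(11/2000)^2 = 9.50332e-05 m^2
Fd = 0.5*Cd*rho*A*v^2 = 0.5*0.5*1.225*9.50332e-05*805^2 = 18.86 N

18.86 N


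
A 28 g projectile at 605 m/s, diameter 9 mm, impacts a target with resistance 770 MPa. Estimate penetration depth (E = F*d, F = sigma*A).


A = pi*(d/2)^2 = pi*(9/2)^2 = 63.6173 mm^2
E = 0.5*m*v^2 = 0.5*0.028*605^2 = 5124.35 J
depth = E/(sigma*A) = 5124.35 J / (770 MPa * 63.6173 mm^2) = 5124.35/(770 * 63.6173) m = 0.10461 m ≈ 104.6 mm

104.6 mm


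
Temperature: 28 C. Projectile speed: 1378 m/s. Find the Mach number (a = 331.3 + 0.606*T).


a = 331.3 + 0.606*(28) = 348.268 m/s
M = v/a = 1378/348.268 = 3.957

3.957


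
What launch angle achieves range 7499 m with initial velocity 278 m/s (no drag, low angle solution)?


sin(2*theta) = R*g/v0^2 = 7499*9.81/278^2 = 0.951881, theta = arcsin(0.951881)/2 = 36.08°

36.08 degrees


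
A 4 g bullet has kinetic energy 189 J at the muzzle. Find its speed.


v = sqrt(2*E/m) = sqrt(2*189/0.004) = 307.4 m/s

307.4 m/s


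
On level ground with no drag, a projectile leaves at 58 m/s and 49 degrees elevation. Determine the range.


R = v0^2 * sin(2*theta) / g = 58^2 * sin(2*49°) / 9.81 = 339.6 m

339.6 m


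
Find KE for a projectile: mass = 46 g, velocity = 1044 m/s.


E = 0.5*m*v^2 = 0.5*0.046*1044^2 = 25069 J

25069 J


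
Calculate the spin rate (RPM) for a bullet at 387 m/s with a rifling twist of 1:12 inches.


twist_m = 12*0.0254 = 0.3048 m
spin = v/twist = 387/0.3048 = 1269.685 rev/s
RPM = spin*60 = 1269.685*60 ≈ 76181 RPM

76181 RPM


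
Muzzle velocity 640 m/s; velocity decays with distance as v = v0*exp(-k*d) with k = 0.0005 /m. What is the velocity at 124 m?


v = v0*exp(-k*d) = 640*exp(-0.0005*124) = 601.5 m/s

601.5 m/s


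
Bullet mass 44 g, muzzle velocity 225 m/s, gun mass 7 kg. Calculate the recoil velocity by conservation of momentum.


v_recoil = m_p * v_p / m_gun = 0.044 * 225 / 7 = 1.414 m/s

1.414 m/s


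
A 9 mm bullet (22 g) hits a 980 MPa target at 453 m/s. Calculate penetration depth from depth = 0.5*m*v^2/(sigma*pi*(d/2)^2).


A = pi*(d/2)^2 = pi*(9/2)^2 = 63.6173 mm^2
E = 0.5*m*v^2 = 0.5*0.022*453^2 = 2257.3 J
depth = E/(sigma*A) = 2257.3 J / (980 MPa * 63.6173 mm^2) = 2257.3/(980 * 63.6173) m = 0.0362066 m ≈ 36.21 mm

36.21 mm


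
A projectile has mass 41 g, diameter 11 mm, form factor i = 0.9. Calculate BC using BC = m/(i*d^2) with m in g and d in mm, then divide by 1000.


BC = m/(i*d^2*1000) = 41/(0.9 * 11^2 * 1000) = 0.0003765

0.0003765


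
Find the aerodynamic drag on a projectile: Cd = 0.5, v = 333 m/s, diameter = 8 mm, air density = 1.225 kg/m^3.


A = pi*(d/2)^2 = pi*(8/2000)^2 = 5.02655e-05 m^2
Fd = 0.5*Cd*rho*A*v^2 = 0.5*0.5*1.225*5.02655e-05*333^2 = 1.707 N

1.707 N


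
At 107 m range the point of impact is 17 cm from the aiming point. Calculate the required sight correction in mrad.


1 mrad subtends 1 cm per 10 m of range, so adj = error_cm / (dist_m / 10) = 17 / (107/10) = 1.589 mrad

1.589 mrad


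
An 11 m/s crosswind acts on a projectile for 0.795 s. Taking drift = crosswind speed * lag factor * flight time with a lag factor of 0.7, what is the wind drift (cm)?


drift = v_wind * lag * t = 11 * 0.7 * 0.795 = 6.1215 m ≈ 612.1 cm

612.1 cm


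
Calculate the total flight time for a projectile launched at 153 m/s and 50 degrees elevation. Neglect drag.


T = 2*v0*sin(theta)/g = 2*153*sin(50°)/9.81 = 23.89 s

23.89 s


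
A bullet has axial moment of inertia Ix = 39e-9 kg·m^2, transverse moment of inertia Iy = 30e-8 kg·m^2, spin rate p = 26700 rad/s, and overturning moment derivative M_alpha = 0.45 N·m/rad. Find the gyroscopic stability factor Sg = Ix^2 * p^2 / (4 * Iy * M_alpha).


Sg = Ix^2 * p^2 / (4 * Iy * M_alpha) = (39e-9)^2 * 26700^2 / (4 * 30e-8 * 0.45) = 2.008

2.008


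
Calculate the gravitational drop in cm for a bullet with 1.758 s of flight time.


drop = 0.5*g*t^2 = 0.5*9.81*1.758^2 = 15.1592 m ≈ 1516 cm

1516 cm


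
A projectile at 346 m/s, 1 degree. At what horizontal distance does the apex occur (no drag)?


R = v0^2*sin(2*theta)/g = 346^2*sin(2*1°)/9.81 = 425.895 m
apex_dist = R/2 = 425.895/2 = 212.9 m

212.9 m


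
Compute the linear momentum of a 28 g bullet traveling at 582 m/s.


p = m*v = 0.028*582 = 16.3 kg·m/s

16.3 kg·m/s


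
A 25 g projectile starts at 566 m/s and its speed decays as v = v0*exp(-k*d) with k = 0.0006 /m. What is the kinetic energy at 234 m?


v = v0*exp(-k*d) = 566*exp(-0.0006*234) = 491.86 m/s
E = 0.5*m*v^2 = 0.5*0.025*491.86^2 = 3024 J

3024 J


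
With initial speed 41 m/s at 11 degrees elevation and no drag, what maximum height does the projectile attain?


H = (v0*sin(theta))^2 / (2g) = (41*sin(11°))^2 / (2*9.81) = 3.119 m

3.119 m


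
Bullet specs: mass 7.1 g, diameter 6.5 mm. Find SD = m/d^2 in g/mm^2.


SD = m/d^2 = 7.1/6.5^2 = 0.168 g/mm^2

0.168 g/mm^2


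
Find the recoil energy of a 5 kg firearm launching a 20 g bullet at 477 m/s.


v_r = m_p*v_p/m_gun = 0.02*477/5 = 1.908 m/s, E_r = 0.5*m_gun*v_r^2 = 0.5*5*1.908^2 = 9.101 J

9.101 J


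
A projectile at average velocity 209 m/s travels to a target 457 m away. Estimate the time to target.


t = d/v = 457/209 = 2.187 s

2.187 s


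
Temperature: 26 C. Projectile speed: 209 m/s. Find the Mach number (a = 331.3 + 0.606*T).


a = 331.3 + 0.606*(26) = 347.056 m/s
M = v/a = 209/347.056 = 0.6022

0.6022


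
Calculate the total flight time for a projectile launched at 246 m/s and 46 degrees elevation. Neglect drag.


T = 2*v0*sin(theta)/g = 2*246*sin(46°)/9.81 = 36.08 s

36.08 s


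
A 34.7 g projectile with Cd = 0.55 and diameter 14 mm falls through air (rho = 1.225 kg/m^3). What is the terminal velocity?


A = pi*(d/2)^2 = pi*(14/2000)^2 = 1.53938e-04 m^2
vt = sqrt(2mg/(Cd*rho*A)) = sqrt(2*0.0347*9.81/(0.55 * 1.225 * 1.53938e-04)) = 81.02 m/s

81.02 m/s


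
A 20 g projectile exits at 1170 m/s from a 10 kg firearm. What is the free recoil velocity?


v_recoil = m_p * v_p / m_gun = 0.02 * 1170 / 10 = 2.34 m/s

2.34 m/s


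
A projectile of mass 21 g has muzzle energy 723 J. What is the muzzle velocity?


v = sqrt(2*E/m) = sqrt(2*723/0.021) = 262.4 m/s

262.4 m/s


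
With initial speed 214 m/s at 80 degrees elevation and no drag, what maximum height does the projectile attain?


H = (v0*sin(theta))^2 / (2g) = (214*sin(80°))^2 / (2*9.81) = 2264 m

2264 m


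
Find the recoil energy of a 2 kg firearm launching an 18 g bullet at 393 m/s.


v_r = m_p*v_p/m_gun = 0.018*393/2 = 3.537 m/s, E_r = 0.5*m_gun*v_r^2 = 0.5*2*3.537^2 = 12.51 J

12.51 J


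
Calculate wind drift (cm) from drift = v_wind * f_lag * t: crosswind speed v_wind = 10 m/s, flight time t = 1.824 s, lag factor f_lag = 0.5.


drift = v_wind * lag * t = 10 * 0.5 * 1.824 = 9.12 m ≈ 912 cm

912 cm


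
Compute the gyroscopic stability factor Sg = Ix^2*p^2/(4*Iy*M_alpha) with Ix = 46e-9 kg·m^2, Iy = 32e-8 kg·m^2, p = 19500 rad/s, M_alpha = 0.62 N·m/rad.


Sg = Ix^2 * p^2 / (4 * Iy * M_alpha) = (46e-9)^2 * 19500^2 / (4 * 32e-8 * 0.62) = 1.014

1.014


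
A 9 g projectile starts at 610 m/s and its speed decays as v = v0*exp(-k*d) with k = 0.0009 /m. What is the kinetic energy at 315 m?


v = v0*exp(-k*d) = 610*exp(-0.0009*315) = 459.417 m/s
E = 0.5*m*v^2 = 0.5*0.009*459.417^2 = 949.8 J

949.8 J


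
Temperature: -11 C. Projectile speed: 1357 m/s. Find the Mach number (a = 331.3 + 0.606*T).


a = 331.3 + 0.606*(-11) = 324.634 m/s
M = v/a = 1357/324.634 = 4.18

4.18


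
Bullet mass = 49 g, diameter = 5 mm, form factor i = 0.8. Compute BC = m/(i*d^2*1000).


BC = m/(i*d^2*1000) = 49/(0.8 * 5^2 * 1000) = 0.00245

0.00245


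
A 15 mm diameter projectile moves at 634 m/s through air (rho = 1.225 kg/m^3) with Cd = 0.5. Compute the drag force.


A = pi*(d/2)^2 = pi*(15/2000)^2 = 1.76715e-04 m^2
Fd = 0.5*Cd*rho*A*v^2 = 0.5*0.5*1.225*1.76715e-04*634^2 = 21.75 N

21.75 N


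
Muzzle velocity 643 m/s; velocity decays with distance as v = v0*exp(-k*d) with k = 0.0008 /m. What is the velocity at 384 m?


v = v0*exp(-k*d) = 643*exp(-0.0008*384) = 472.9 m/s

472.9 m/s


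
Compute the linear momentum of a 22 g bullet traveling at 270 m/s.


p = m*v = 0.022*270 = 5.94 kg·m/s

5.94 kg·m/s


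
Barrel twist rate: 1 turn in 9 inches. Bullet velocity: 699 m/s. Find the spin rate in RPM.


twist_m = 9*0.0254 = 0.2286 m
spin = v/twist = 699/0.2286 = 3057.743 rev/s
RPM = spin*60 = 3057.743*60 ≈ 183465 RPM

183465 RPM


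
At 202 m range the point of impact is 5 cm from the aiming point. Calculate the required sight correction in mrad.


1 mrad subtends 1 cm per 10 m of range, so adj = error_cm / (dist_m / 10) = 5 / (202/10) = 0.2475 mrad

0.2475 mrad


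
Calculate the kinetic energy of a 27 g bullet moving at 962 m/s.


E = 0.5*m*v^2 = 0.5*0.027*962^2 = 12493 J

12493 J


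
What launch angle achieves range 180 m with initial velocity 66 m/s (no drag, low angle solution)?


sin(2*theta) = R*g/v0^2 = 180*9.81/66^2 = 0.405372, theta = arcsin(0.405372)/2 = 11.96°

11.96 degrees


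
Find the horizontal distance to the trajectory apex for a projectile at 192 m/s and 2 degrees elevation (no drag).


R = v0^2*sin(2*theta)/g = 192^2*sin(2*2°)/9.81 = 262.131 m
apex_dist = R/2 = 262.131/2 = 131.1 m

131.1 m


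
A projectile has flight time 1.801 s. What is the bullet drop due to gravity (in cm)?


drop = 0.5*g*t^2 = 0.5*9.81*1.801^2 = 15.9099 m ≈ 1591 cm

1591 cm


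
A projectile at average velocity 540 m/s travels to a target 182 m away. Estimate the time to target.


t = d/v = 182/540 = 0.337 s

0.337 s


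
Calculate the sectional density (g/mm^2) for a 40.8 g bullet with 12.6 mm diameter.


SD = m/d^2 = 40.8/12.6^2 = 0.257 g/mm^2

0.257 g/mm^2


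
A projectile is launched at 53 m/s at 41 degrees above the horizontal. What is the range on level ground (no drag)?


R = v0^2 * sin(2*theta) / g = 53^2 * sin(2*41°) / 9.81 = 283.6 m

283.6 m


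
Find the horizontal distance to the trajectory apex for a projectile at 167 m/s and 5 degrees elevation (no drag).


R = v0^2*sin(2*theta)/g = 167^2*sin(2*5°)/9.81 = 493.667 m
apex_dist = R/2 = 493.667/2 = 246.8 m

246.8 m


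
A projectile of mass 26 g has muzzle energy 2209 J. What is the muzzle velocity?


v = sqrt(2*E/m) = sqrt(2*2209/0.026) = 412.2 m/s

412.2 m/s


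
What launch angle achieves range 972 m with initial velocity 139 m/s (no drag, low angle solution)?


sin(2*theta) = R*g/v0^2 = 972*9.81/139^2 = 0.493521, theta = arcsin(0.493521)/2 = 14.79°

14.79 degrees


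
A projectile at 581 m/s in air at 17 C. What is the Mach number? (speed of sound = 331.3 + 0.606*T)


a = 331.3 + 0.606*(17) = 341.602 m/s
M = v/a = 581/341.602 = 1.701

1.701


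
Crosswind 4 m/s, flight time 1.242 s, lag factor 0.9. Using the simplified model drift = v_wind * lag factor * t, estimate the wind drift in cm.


drift = v_wind * lag * t = 4 * 0.9 * 1.242 = 4.4712 m ≈ 447.1 cm

447.1 cm


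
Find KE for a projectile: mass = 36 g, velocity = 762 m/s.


E = 0.5*m*v^2 = 0.5*0.036*762^2 = 10452 J

10452 J


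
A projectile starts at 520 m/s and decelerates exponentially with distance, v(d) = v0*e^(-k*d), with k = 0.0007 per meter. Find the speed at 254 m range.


v = v0*exp(-k*d) = 520*exp(-0.0007*254) = 435.3 m/s

435.3 m/s


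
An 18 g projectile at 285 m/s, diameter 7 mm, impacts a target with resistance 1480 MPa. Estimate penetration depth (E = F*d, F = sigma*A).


A = pi*(d/2)^2 = pi*(7/2)^2 = 38.4845 mm^2
E = 0.5*m*v^2 = 0.5*0.018*285^2 = 731.025 J
depth = E/(sigma*A) = 731.025 J / (1480 MPa * 38.4845 mm^2) = 731.025/(1480 * 38.4845) m = 0.0128347 m ≈ 12.83 mm

12.83 mm


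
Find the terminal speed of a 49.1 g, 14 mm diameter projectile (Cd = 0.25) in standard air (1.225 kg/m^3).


A = pi*(d/2)^2 = pi*(14/2000)^2 = 1.53938e-04 m^2
vt = sqrt(2mg/(Cd*rho*A)) = sqrt(2*0.0491*9.81/(0.25 * 1.225 * 1.53938e-04)) = 142.9 m/s

142.9 m/s


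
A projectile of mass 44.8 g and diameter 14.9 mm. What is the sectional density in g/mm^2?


SD = m/d^2 = 44.8/14.9^2 = 0.2018 g/mm^2

0.2018 g/mm^2


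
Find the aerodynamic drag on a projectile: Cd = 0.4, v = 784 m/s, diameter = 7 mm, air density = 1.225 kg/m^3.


A = pi*(d/2)^2 = pi*(7/2000)^2 = 3.84845e-05 m^2
Fd = 0.5*Cd*rho*A*v^2 = 0.5*0.4*1.225*3.84845e-05*784^2 = 5.795 N

5.795 N


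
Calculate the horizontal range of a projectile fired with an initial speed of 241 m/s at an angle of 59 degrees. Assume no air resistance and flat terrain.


R = v0^2 * sin(2*theta) / g = 241^2 * sin(2*59°) / 9.81 = 5228 m

5228 m


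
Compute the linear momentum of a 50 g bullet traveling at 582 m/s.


p = m*v = 0.05*582 = 29.1 kg·m/s

29.1 kg·m/s


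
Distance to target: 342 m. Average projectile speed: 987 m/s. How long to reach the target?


t = d/v = 342/987 = 0.3465 s

0.3465 s


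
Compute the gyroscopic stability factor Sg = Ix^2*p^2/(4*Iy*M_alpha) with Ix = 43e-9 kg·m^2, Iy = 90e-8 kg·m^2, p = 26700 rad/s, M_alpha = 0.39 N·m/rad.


Sg = Ix^2 * p^2 / (4 * Iy * M_alpha) = (43e-9)^2 * 26700^2 / (4 * 90e-8 * 0.39) = 0.9388

0.9388


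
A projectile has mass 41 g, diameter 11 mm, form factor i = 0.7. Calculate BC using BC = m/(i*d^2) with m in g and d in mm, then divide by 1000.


BC = m/(i*d^2*1000) = 41/(0.7 * 11^2 * 1000) = 0.0004841

0.0004841


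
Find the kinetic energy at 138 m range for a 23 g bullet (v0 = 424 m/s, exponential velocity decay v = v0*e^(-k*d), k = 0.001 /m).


v = v0*exp(-k*d) = 424*exp(-0.001*138) = 369.346 m/s
E = 0.5*m*v^2 = 0.5*0.023*369.346^2 = 1569 J

1569 J


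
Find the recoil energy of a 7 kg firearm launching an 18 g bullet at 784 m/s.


v_r = m_p*v_p/m_gun = 0.018*784/7 = 2.016 m/s, E_r = 0.5*m_gun*v_r^2 = 0.5*7*2.016^2 = 14.22 J

14.22 J


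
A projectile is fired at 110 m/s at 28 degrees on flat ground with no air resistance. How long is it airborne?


T = 2*v0*sin(theta)/g = 2*110*sin(28°)/9.81 = 10.53 s

10.53 s


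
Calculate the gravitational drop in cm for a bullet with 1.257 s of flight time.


drop = 0.5*g*t^2 = 0.5*9.81*1.257^2 = 7.75014 m ≈ 775 cm

775 cm


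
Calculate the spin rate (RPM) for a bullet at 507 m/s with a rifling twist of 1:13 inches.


twist_m = 13*0.0254 = 0.3302 m
spin = v/twist = 507/0.3302 = 1535.433 rev/s
RPM = spin*60 = 1535.433*60 ≈ 92126 RPM

92126 RPM


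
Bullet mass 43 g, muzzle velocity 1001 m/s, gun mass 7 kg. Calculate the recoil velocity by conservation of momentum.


v_recoil = m_p * v_p / m_gun = 0.043 * 1001 / 7 = 6.149 m/s

6.149 m/s


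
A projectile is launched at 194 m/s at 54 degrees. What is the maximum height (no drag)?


H = (v0*sin(theta))^2 / (2g) = (194*sin(54°))^2 / (2*9.81) = 1256 m

1256 m


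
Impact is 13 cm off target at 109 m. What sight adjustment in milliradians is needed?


1 mrad subtends 1 cm per 10 m of range, so adj = error_cm / (dist_m / 10) = 13 / (109/10) = 1.193 mrad

1.193 mrad


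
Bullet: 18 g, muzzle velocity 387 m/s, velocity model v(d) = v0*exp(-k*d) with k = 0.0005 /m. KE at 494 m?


v = v0*exp(-k*d) = 387*exp(-0.0005*494) = 302.301 m/s
E = 0.5*m*v^2 = 0.5*0.018*302.301^2 = 822.5 J

822.5 J


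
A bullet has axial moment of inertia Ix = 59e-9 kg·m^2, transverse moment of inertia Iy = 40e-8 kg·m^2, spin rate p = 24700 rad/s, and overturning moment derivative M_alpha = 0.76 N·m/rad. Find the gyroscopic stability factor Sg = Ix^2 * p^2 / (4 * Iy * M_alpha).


Sg = Ix^2 * p^2 / (4 * Iy * M_alpha) = (59e-9)^2 * 24700^2 / (4 * 40e-8 * 0.76) = 1.746

1.746


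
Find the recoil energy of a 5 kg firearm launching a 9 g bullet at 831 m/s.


v_r = m_p*v_p/m_gun = 0.009*831/5 = 1.4958 m/s, E_r = 0.5*m_gun*v_r^2 = 0.5*5*1.4958^2 = 5.594 J

5.594 J


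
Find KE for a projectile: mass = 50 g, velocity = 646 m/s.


E = 0.5*m*v^2 = 0.5*0.05*646^2 = 10433 J

10433 J


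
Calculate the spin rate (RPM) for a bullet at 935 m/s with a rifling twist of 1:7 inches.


twist_m = 7*0.0254 = 0.1778 m
spin = v/twist = 935/0.1778 = 5258.718 rev/s
RPM = spin*60 = 5258.718*60 ≈ 315523 RPM

315523 RPM


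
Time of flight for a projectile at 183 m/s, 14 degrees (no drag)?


T = 2*v0*sin(theta)/g = 2*183*sin(14°)/9.81 = 9.026 s

9.026 s


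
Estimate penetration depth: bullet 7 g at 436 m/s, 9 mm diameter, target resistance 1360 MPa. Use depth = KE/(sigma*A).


A = pi*(d/2)^2 = pi*(9/2)^2 = 63.6173 mm^2
E = 0.5*m*v^2 = 0.5*0.007*436^2 = 665.336 J
depth = E/(sigma*A) = 665.336 J / (1360 MPa * 63.6173 mm^2) = 665.336/(1360 * 63.6173) m = 0.00769002 m ≈ 7.69 mm

7.69 mm


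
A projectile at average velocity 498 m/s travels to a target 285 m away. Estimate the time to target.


t = d/v = 285/498 = 0.5723 s

0.5723 s


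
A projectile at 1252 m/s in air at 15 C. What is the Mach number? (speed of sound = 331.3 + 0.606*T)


a = 331.3 + 0.606*(15) = 340.39 m/s
M = v/a = 1252/340.39 = 3.678

3.678


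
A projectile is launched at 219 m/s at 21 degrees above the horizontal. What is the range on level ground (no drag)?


R = v0^2 * sin(2*theta) / g = 219^2 * sin(2*21°) / 9.81 = 3271 m

3271 m


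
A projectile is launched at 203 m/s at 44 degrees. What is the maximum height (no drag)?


H = (v0*sin(theta))^2 / (2g) = (203*sin(44°))^2 / (2*9.81) = 1014 m

1014 m


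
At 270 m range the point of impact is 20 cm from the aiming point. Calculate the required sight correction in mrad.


1 mrad subtends 1 cm per 10 m of range, so adj = error_cm / (dist_m / 10) = 20 / (270/10) = 0.7407 mrad

0.7407 mrad


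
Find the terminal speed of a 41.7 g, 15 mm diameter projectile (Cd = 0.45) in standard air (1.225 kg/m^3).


A = pi*(d/2)^2 = pi*(15/2000)^2 = 1.76715e-04 m^2
vt = sqrt(2mg/(Cd*rho*A)) = sqrt(2*0.0417*9.81/(0.45 * 1.225 * 1.76715e-04)) = 91.64 m/s

91.64 m/s


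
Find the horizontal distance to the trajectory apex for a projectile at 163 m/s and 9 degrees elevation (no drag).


R = v0^2*sin(2*theta)/g = 163^2*sin(2*9°)/9.81 = 836.929 m
apex_dist = R/2 = 836.929/2 = 418.5 m

418.5 m


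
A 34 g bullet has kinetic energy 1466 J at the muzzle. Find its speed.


v = sqrt(2*E/m) = sqrt(2*1466/0.034) = 293.7 m/s

293.7 m/s


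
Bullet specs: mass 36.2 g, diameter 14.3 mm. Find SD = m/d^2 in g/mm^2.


SD = m/d^2 = 36.2/14.3^2 = 0.177 g/mm^2

0.177 g/mm^2


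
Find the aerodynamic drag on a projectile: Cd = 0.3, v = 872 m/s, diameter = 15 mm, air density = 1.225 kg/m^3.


A = pi*(d/2)^2 = pi*(15/2000)^2 = 1.76715e-04 m^2
Fd = 0.5*Cd*rho*A*v^2 = 0.5*0.3*1.225*1.76715e-04*872^2 = 24.69 N

24.69 N


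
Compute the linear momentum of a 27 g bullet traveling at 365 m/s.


p = m*v = 0.027*365 = 9.855 kg·m/s

9.855 kg·m/s


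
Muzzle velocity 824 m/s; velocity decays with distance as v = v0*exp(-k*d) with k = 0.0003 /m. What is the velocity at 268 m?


v = v0*exp(-k*d) = 824*exp(-0.0003*268) = 760.3 m/s

760.3 m/s


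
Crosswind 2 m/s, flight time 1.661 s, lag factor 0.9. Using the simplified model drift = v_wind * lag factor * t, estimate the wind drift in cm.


drift = v_wind * lag * t = 2 * 0.9 * 1.661 = 2.9898 m ≈ 299 cm

299 cm


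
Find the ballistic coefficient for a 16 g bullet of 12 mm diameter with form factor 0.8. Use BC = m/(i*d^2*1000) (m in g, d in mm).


BC = m/(i*d^2*1000) = 16/(0.8 * 12^2 * 1000) = 0.0001389

0.0001389


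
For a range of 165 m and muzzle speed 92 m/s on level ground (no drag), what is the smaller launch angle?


sin(2*theta) = R*g/v0^2 = 165*9.81/92^2 = 0.191239, theta = arcsin(0.191239)/2 = 5.513°

5.513 degrees


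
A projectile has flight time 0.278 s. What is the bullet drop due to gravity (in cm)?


drop = 0.5*g*t^2 = 0.5*9.81*0.278^2 = 0.379078 m ≈ 37.91 cm

37.91 cm


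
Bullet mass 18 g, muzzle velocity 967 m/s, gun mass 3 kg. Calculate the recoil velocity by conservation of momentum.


v_recoil = m_p * v_p / m_gun = 0.018 * 967 / 3 = 5.802 m/s

5.802 m/s


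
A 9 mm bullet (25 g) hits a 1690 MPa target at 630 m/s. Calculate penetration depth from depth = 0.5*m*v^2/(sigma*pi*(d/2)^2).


A = pi*(d/2)^2 = pi*(9/2)^2 = 63.6173 mm^2
E = 0.5*m*v^2 = 0.5*0.025*630^2 = 4961.25 J
depth = E/(sigma*A) = 4961.25 J / (1690 MPa * 63.6173 mm^2) = 4961.25/(1690 * 63.6173) m = 0.0461455 m ≈ 46.15 mm

46.15 mm
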